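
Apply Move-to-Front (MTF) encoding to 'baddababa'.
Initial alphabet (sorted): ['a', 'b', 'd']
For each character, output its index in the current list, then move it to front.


MTF encoding:
'b': index 1 in ['a', 'b', 'd'] -> ['b', 'a', 'd']
'a': index 1 in ['b', 'a', 'd'] -> ['a', 'b', 'd']
'd': index 2 in ['a', 'b', 'd'] -> ['d', 'a', 'b']
'd': index 0 in ['d', 'a', 'b'] -> ['d', 'a', 'b']
'a': index 1 in ['d', 'a', 'b'] -> ['a', 'd', 'b']
'b': index 2 in ['a', 'd', 'b'] -> ['b', 'a', 'd']
'a': index 1 in ['b', 'a', 'd'] -> ['a', 'b', 'd']
'b': index 1 in ['a', 'b', 'd'] -> ['b', 'a', 'd']
'a': index 1 in ['b', 'a', 'd'] -> ['a', 'b', 'd']


Output: [1, 1, 2, 0, 1, 2, 1, 1, 1]


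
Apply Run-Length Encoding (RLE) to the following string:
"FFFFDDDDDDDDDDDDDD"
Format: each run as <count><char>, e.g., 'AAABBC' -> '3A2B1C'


Scanning runs left to right:
  i=0: run of 'F' x 4 -> '4F'
  i=4: run of 'D' x 14 -> '14D'

RLE = 4F14D


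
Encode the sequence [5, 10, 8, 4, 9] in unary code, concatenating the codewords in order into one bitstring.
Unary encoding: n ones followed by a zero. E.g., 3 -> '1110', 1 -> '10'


Encode each number as n ones followed by a terminating 0:
  5 -> 111110 (6 bits)
  10 -> 11111111110 (11 bits)
  8 -> 111111110 (9 bits)
  4 -> 11110 (5 bits)
  9 -> 1111111110 (10 bits)
Total length = 6 + 11 + 9 + 5 + 10 = 41 bits.

Unary([5, 10, 8, 4, 9]) = 11111011111111110111111110111101111111110 (41 bits)


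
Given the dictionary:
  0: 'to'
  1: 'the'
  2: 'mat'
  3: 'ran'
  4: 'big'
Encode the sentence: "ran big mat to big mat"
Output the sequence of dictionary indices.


Look up each word in the dictionary:
  'ran' -> 3
  'big' -> 4
  'mat' -> 2
  'to' -> 0
  'big' -> 4
  'mat' -> 2

Encoded: [3, 4, 2, 0, 4, 2]


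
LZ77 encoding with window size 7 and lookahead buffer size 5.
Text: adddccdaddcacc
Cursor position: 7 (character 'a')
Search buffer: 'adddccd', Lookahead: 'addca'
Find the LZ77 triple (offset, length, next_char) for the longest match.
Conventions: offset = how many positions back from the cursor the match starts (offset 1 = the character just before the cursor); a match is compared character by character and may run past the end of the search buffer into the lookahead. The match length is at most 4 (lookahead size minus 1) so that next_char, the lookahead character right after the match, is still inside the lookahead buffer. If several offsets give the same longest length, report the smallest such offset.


Try each offset into the search buffer:
  offset=1 (pos 6, char 'd'): match length 0
  offset=2 (pos 5, char 'c'): match length 0
  offset=3 (pos 4, char 'c'): match length 0
  offset=4 (pos 3, char 'd'): match length 0
  offset=5 (pos 2, char 'd'): match length 0
  offset=6 (pos 1, char 'd'): match length 0
  offset=7 (pos 0, char 'a'): match length 3
Longest match has length 3 at offset 7.
next_char = character at position 7 + 3 = 10 -> 'c'

Best match: offset=7, length=3 (matching 'add' starting at position 0)
LZ77 triple: (7, 3, 'c')


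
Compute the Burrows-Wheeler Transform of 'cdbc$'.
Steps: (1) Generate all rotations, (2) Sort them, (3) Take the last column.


Rotations (sorted):
  0: $cdbc -> last char: c
  1: bc$cd -> last char: d
  2: c$cdb -> last char: b
  3: cdbc$ -> last char: $
  4: dbc$c -> last char: c


BWT = cdb$c


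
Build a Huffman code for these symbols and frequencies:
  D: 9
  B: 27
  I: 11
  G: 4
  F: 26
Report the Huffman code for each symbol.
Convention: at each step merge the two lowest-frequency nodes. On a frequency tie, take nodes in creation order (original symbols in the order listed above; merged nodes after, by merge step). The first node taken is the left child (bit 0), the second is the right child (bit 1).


Huffman tree construction:
Step 1: Merge G(4) + D(9) = 13
Step 2: Merge I(11) + (G+D)(13) = 24
Step 3: Merge (I+(G+D))(24) + F(26) = 50
Step 4: Merge B(27) + ((I+(G+D))+F)(50) = 77
Read each symbol's code off the tree from the root (left child = 0, right child = 1).

Codes:
  D: 1011 (length 4)
  B: 0 (length 1)
  I: 100 (length 3)
  G: 1010 (length 4)
  F: 11 (length 2)
Average code length: 164/77 = 2.1299 bits/symbol


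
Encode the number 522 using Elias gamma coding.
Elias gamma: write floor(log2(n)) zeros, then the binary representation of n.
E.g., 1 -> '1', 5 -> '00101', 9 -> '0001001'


num_bits = floor(log2(522)) + 1 = 10
leading_zeros = num_bits - 1 = 9
binary(522) = 1000001010

Elias gamma(522) = '000000000' + '1000001010' = 0000000001000001010 (19 bits)


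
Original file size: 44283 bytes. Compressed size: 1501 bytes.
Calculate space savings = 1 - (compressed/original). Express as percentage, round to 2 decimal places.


ratio = compressed/original = 1501/44283 = 0.033896
savings = 1 - ratio = 1 - 0.033896 = 0.966104
as a percentage: 0.966104 * 100 = 96.61%

Space savings = 1 - 1501/44283 = 96.61%


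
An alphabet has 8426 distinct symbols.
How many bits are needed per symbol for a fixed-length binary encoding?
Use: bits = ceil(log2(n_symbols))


log2(8426) = 13.0406
Bracket: 2^13 = 8192 < 8426 <= 2^14 = 16384
So ceil(log2(8426)) = 14

bits = ceil(log2(8426)) = ceil(13.0406) = 14 bits


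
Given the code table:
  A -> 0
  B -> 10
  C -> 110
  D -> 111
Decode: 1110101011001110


Decoding:
111 -> D
0 -> A
10 -> B
10 -> B
110 -> C
0 -> A
111 -> D
0 -> A


Result: DABBCADA


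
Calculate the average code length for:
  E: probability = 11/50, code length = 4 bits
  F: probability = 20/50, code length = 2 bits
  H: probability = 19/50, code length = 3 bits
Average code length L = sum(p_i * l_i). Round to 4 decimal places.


Weighted contributions p_i * l_i:
  E: (11/50) * 4 = 44/50
  F: (20/50) * 2 = 40/50
  H: (19/50) * 3 = 57/50
Sum = (44 + 40 + 57)/50 = 141/50

L = 141/50 = 2.8200 bits/symbol


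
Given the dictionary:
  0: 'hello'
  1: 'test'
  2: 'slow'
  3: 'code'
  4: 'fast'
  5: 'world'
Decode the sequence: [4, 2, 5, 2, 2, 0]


Look up each index in the dictionary:
  4 -> 'fast'
  2 -> 'slow'
  5 -> 'world'
  2 -> 'slow'
  2 -> 'slow'
  0 -> 'hello'

Decoded: "fast slow world slow slow hello"


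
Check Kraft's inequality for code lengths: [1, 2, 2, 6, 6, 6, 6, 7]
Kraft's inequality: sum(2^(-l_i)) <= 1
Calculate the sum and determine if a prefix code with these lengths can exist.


Sum = 2^(-1) + 2^(-2) + 2^(-2) + 2^(-6) + 2^(-6) + 2^(-6) + 2^(-6) + 2^(-7)
    = 0.5 + 0.25 + 0.25 + 0.015625 + 0.015625 + 0.015625 + 0.015625 + 0.0078125
    = 137/128 = 1.0703125
Since 1.0703125 > 1, Kraft's inequality is NOT satisfied.
A prefix code with these lengths CANNOT exist.

Kraft sum = 1.0703125. Not satisfied.


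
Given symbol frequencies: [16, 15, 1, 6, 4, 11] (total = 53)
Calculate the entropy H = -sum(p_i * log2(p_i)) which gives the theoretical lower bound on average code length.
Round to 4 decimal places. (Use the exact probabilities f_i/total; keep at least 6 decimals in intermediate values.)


Per-symbol terms -p_i * log2(p_i) with p_i = f_i/53:
  p = 16/53 = 0.301887: log2(p) = -1.727920, -p*log2(p) = 0.521636
  p = 15/53 = 0.283019: log2(p) = -1.821030, -p*log2(p) = 0.515386
  p = 1/53 = 0.018868: log2(p) = -5.727920, -p*log2(p) = 0.108074
  p = 6/53 = 0.113208: log2(p) = -3.142958, -p*log2(p) = 0.355807
  p = 4/53 = 0.075472: log2(p) = -3.727920, -p*log2(p) = 0.281352
  p = 11/53 = 0.207547: log2(p) = -2.268489, -p*log2(p) = 0.470818
H = 0.521636 + 0.515386 + 0.108074 + 0.355807 + 0.281352 + 0.470818 = 2.253073

H = 2.2531 bits/symbol


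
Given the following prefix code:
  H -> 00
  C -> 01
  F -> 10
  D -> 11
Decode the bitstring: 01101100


Decoding step by step:
Bits 01 -> C
Bits 10 -> F
Bits 11 -> D
Bits 00 -> H


Decoded message: CFDH


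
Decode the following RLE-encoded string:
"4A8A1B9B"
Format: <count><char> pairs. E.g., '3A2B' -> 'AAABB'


Expanding each <count><char> pair:
  4A -> 'AAAA'
  8A -> 'AAAAAAAA'
  1B -> 'B'
  9B -> 'BBBBBBBBB'

Decoded = AAAAAAAAAAAABBBBBBBBBB


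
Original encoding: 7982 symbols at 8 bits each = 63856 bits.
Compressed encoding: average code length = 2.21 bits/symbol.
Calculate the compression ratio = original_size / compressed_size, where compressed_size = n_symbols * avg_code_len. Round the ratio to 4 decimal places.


original_size = n_symbols * orig_bits = 7982 * 8 = 63856 bits
compressed_size = n_symbols * avg_code_len = 7982 * 2.21 = 17640.22 bits
ratio = original_size / compressed_size = 63856 / 17640.22 = 3.6199

Compression ratio = 3.6199


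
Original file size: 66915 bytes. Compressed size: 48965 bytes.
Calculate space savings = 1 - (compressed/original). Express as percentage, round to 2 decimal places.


ratio = compressed/original = 48965/66915 = 0.731749
savings = 1 - ratio = 1 - 0.731749 = 0.268251
as a percentage: 0.268251 * 100 = 26.83%

Space savings = 1 - 48965/66915 = 26.83%


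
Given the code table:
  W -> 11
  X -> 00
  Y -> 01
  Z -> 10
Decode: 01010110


Decoding:
01 -> Y
01 -> Y
01 -> Y
10 -> Z


Result: YYYZ


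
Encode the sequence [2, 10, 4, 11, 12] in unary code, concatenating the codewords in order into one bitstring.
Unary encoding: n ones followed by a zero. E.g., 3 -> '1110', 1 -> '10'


Encode each number as n ones followed by a terminating 0:
  2 -> 110 (3 bits)
  10 -> 11111111110 (11 bits)
  4 -> 11110 (5 bits)
  11 -> 111111111110 (12 bits)
  12 -> 1111111111110 (13 bits)
Total length = 3 + 11 + 5 + 12 + 13 = 44 bits.

Unary([2, 10, 4, 11, 12]) = 11011111111110111101111111111101111111111110 (44 bits)


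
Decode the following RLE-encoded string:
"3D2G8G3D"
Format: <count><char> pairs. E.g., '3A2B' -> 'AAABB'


Expanding each <count><char> pair:
  3D -> 'DDD'
  2G -> 'GG'
  8G -> 'GGGGGGGG'
  3D -> 'DDD'

Decoded = DDDGGGGGGGGGGDDD


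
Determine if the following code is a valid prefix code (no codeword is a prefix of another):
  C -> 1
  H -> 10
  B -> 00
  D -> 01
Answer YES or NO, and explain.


Checking each pair (does one codeword prefix another?):
  C='1' vs H='10': prefix -- VIOLATION

NO -- this is NOT a valid prefix code. C (1) is a prefix of H (10).


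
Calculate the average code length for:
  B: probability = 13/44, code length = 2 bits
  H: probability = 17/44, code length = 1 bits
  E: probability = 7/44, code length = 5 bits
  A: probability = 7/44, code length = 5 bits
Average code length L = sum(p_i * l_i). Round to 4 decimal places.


Weighted contributions p_i * l_i:
  B: (13/44) * 2 = 26/44
  H: (17/44) * 1 = 17/44
  E: (7/44) * 5 = 35/44
  A: (7/44) * 5 = 35/44
Sum = (26 + 17 + 35 + 35)/44 = 113/44

L = 113/44 = 2.5682 bits/symbol


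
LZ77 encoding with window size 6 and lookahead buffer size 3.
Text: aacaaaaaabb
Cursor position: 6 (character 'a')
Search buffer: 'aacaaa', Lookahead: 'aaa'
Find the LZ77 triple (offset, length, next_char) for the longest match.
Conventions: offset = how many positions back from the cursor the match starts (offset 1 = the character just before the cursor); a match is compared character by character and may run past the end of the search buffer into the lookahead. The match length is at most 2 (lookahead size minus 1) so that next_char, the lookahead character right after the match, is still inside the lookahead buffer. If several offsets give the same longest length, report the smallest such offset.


Try each offset into the search buffer:
  offset=1 (pos 5, char 'a'): match length 2
  offset=2 (pos 4, char 'a'): match length 2
  offset=3 (pos 3, char 'a'): match length 2
  offset=4 (pos 2, char 'c'): match length 0
  offset=5 (pos 1, char 'a'): match length 1
  offset=6 (pos 0, char 'a'): match length 2
Longest match has length 2, found at offsets 1, 2, 3, 6; take the smallest, offset 1.
next_char = character at position 6 + 2 = 8 -> 'a'

Best match: offset=1, length=2 (matching 'aa' starting at position 5)
LZ77 triple: (1, 2, 'a')


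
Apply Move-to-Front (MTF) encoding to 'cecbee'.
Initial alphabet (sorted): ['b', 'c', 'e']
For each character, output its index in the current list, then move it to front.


MTF encoding:
'c': index 1 in ['b', 'c', 'e'] -> ['c', 'b', 'e']
'e': index 2 in ['c', 'b', 'e'] -> ['e', 'c', 'b']
'c': index 1 in ['e', 'c', 'b'] -> ['c', 'e', 'b']
'b': index 2 in ['c', 'e', 'b'] -> ['b', 'c', 'e']
'e': index 2 in ['b', 'c', 'e'] -> ['e', 'b', 'c']
'e': index 0 in ['e', 'b', 'c'] -> ['e', 'b', 'c']


Output: [1, 2, 1, 2, 2, 0]


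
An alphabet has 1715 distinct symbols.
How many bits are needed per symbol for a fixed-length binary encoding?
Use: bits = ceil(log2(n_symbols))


log2(1715) = 10.744
Bracket: 2^10 = 1024 < 1715 <= 2^11 = 2048
So ceil(log2(1715)) = 11

bits = ceil(log2(1715)) = ceil(10.744) = 11 bits


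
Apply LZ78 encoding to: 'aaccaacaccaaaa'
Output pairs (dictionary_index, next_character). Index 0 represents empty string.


LZ78 encoding steps:
Dictionary: {0: ''}
Step 1: w='' (idx 0), next='a' -> output (0, 'a'), add 'a' as idx 1
Step 2: w='a' (idx 1), next='c' -> output (1, 'c'), add 'ac' as idx 2
Step 3: w='' (idx 0), next='c' -> output (0, 'c'), add 'c' as idx 3
Step 4: w='a' (idx 1), next='a' -> output (1, 'a'), add 'aa' as idx 4
Step 5: w='c' (idx 3), next='a' -> output (3, 'a'), add 'ca' as idx 5
Step 6: w='c' (idx 3), next='c' -> output (3, 'c'), add 'cc' as idx 6
Step 7: w='aa' (idx 4), next='a' -> output (4, 'a'), add 'aaa' as idx 7
Step 8: w='a' (idx 1), end of input -> output (1, '')


Encoded: [(0, 'a'), (1, 'c'), (0, 'c'), (1, 'a'), (3, 'a'), (3, 'c'), (4, 'a'), (1, '')]


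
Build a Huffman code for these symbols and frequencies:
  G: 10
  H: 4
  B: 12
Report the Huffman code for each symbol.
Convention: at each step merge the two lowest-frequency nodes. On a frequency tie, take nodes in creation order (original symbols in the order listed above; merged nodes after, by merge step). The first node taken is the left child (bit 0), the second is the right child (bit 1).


Huffman tree construction:
Step 1: Merge H(4) + G(10) = 14
Step 2: Merge B(12) + (H+G)(14) = 26
Read each symbol's code off the tree from the root (left child = 0, right child = 1).

Codes:
  G: 11 (length 2)
  H: 10 (length 2)
  B: 0 (length 1)
Average code length: 40/26 = 1.5385 bits/symbol


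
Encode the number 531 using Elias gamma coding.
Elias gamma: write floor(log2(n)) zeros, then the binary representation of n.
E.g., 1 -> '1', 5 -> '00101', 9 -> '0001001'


num_bits = floor(log2(531)) + 1 = 10
leading_zeros = num_bits - 1 = 9
binary(531) = 1000010011

Elias gamma(531) = '000000000' + '1000010011' = 0000000001000010011 (19 bits)


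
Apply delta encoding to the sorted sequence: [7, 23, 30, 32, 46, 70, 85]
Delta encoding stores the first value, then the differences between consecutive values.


First value: 7
Deltas:
  23 - 7 = 16
  30 - 23 = 7
  32 - 30 = 2
  46 - 32 = 14
  70 - 46 = 24
  85 - 70 = 15


Delta encoded: [7, 16, 7, 2, 14, 24, 15]


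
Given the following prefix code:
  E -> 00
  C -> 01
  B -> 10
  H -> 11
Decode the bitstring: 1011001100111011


Decoding step by step:
Bits 10 -> B
Bits 11 -> H
Bits 00 -> E
Bits 11 -> H
Bits 00 -> E
Bits 11 -> H
Bits 10 -> B
Bits 11 -> H


Decoded message: BHEHEHBH


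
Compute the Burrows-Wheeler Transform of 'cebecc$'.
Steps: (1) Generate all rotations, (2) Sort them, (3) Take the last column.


Rotations (sorted):
  0: $cebecc -> last char: c
  1: becc$ce -> last char: e
  2: c$cebec -> last char: c
  3: cc$cebe -> last char: e
  4: cebecc$ -> last char: $
  5: ebecc$c -> last char: c
  6: ecc$ceb -> last char: b


BWT = cece$cb


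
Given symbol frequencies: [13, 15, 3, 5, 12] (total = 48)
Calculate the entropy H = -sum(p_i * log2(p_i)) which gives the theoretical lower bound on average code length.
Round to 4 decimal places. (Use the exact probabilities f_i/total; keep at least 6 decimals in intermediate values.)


Per-symbol terms -p_i * log2(p_i) with p_i = f_i/48:
  p = 13/48 = 0.270833: log2(p) = -1.884523, -p*log2(p) = 0.510392
  p = 15/48 = 0.312500: log2(p) = -1.678072, -p*log2(p) = 0.524397
  p = 3/48 = 0.062500: log2(p) = -4.000000, -p*log2(p) = 0.250000
  p = 5/48 = 0.104167: log2(p) = -3.263034, -p*log2(p) = 0.339899
  p = 12/48 = 0.250000: log2(p) = -2.000000, -p*log2(p) = 0.500000
H = 0.510392 + 0.524397 + 0.250000 + 0.339899 + 0.500000 = 2.124688

H = 2.1247 bits/symbol


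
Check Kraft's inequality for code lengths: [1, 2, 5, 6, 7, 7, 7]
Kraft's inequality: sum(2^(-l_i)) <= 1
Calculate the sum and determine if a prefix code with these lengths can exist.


Sum = 2^(-1) + 2^(-2) + 2^(-5) + 2^(-6) + 2^(-7) + 2^(-7) + 2^(-7)
    = 0.5 + 0.25 + 0.03125 + 0.015625 + 0.0078125 + 0.0078125 + 0.0078125
    = 105/128 = 0.8203125
Since 0.8203125 <= 1, Kraft's inequality IS satisfied.
A prefix code with these lengths CAN exist.

Kraft sum = 0.8203125. Satisfied.


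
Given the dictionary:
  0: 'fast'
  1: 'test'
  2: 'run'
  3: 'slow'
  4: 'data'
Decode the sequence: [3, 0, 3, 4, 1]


Look up each index in the dictionary:
  3 -> 'slow'
  0 -> 'fast'
  3 -> 'slow'
  4 -> 'data'
  1 -> 'test'

Decoded: "slow fast slow data test"


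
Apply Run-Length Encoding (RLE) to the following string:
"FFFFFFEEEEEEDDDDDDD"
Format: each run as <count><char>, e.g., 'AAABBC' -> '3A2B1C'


Scanning runs left to right:
  i=0: run of 'F' x 6 -> '6F'
  i=6: run of 'E' x 6 -> '6E'
  i=12: run of 'D' x 7 -> '7D'

RLE = 6F6E7D


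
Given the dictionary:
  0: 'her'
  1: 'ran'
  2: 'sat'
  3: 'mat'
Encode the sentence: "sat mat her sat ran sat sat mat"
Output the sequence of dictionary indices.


Look up each word in the dictionary:
  'sat' -> 2
  'mat' -> 3
  'her' -> 0
  'sat' -> 2
  'ran' -> 1
  'sat' -> 2
  'sat' -> 2
  'mat' -> 3

Encoded: [2, 3, 0, 2, 1, 2, 2, 3]


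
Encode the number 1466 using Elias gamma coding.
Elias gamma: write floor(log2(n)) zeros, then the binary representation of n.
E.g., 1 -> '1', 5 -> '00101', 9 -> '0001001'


num_bits = floor(log2(1466)) + 1 = 11
leading_zeros = num_bits - 1 = 10
binary(1466) = 10110111010

Elias gamma(1466) = '0000000000' + '10110111010' = 000000000010110111010 (21 bits)


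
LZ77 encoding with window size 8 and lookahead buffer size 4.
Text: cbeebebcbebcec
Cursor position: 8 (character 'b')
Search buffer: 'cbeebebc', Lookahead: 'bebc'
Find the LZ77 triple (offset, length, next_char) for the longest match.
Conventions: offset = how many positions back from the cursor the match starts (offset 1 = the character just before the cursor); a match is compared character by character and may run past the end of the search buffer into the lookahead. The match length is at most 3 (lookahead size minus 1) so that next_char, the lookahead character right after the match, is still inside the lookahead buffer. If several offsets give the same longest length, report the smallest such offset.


Try each offset into the search buffer:
  offset=1 (pos 7, char 'c'): match length 0
  offset=2 (pos 6, char 'b'): match length 1
  offset=3 (pos 5, char 'e'): match length 0
  offset=4 (pos 4, char 'b'): match length 3
  offset=5 (pos 3, char 'e'): match length 0
  offset=6 (pos 2, char 'e'): match length 0
  offset=7 (pos 1, char 'b'): match length 2
  offset=8 (pos 0, char 'c'): match length 0
Longest match has length 3 at offset 4.
next_char = character at position 8 + 3 = 11 -> 'c'

Best match: offset=4, length=3 (matching 'beb' starting at position 4)
LZ77 triple: (4, 3, 'c')


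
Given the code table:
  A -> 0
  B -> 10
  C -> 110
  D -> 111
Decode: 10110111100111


Decoding:
10 -> B
110 -> C
111 -> D
10 -> B
0 -> A
111 -> D


Result: BCDBAD


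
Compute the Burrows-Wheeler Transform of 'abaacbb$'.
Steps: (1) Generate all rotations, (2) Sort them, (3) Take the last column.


Rotations (sorted):
  0: $abaacbb -> last char: b
  1: aacbb$ab -> last char: b
  2: abaacbb$ -> last char: $
  3: acbb$aba -> last char: a
  4: b$abaacb -> last char: b
  5: baacbb$a -> last char: a
  6: bb$abaac -> last char: c
  7: cbb$abaa -> last char: a


BWT = bb$abaca


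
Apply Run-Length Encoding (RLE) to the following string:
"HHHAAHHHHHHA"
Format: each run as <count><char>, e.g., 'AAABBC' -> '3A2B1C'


Scanning runs left to right:
  i=0: run of 'H' x 3 -> '3H'
  i=3: run of 'A' x 2 -> '2A'
  i=5: run of 'H' x 6 -> '6H'
  i=11: run of 'A' x 1 -> '1A'

RLE = 3H2A6H1A


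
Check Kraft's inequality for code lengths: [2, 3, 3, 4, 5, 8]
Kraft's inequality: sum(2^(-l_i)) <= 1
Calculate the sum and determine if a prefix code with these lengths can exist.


Sum = 2^(-2) + 2^(-3) + 2^(-3) + 2^(-4) + 2^(-5) + 2^(-8)
    = 0.25 + 0.125 + 0.125 + 0.0625 + 0.03125 + 0.00390625
    = 153/256 = 0.59765625
Since 0.59765625 <= 1, Kraft's inequality IS satisfied.
A prefix code with these lengths CAN exist.

Kraft sum = 0.59765625. Satisfied.


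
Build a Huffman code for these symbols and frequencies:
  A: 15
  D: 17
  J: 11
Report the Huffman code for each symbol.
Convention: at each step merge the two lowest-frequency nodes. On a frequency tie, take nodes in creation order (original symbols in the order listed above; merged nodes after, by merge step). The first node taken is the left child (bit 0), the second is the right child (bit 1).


Huffman tree construction:
Step 1: Merge J(11) + A(15) = 26
Step 2: Merge D(17) + (J+A)(26) = 43
Read each symbol's code off the tree from the root (left child = 0, right child = 1).

Codes:
  A: 11 (length 2)
  D: 0 (length 1)
  J: 10 (length 2)
Average code length: 69/43 = 1.6047 bits/symbol


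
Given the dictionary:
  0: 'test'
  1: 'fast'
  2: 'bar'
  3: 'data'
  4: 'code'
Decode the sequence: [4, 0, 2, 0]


Look up each index in the dictionary:
  4 -> 'code'
  0 -> 'test'
  2 -> 'bar'
  0 -> 'test'

Decoded: "code test bar test"


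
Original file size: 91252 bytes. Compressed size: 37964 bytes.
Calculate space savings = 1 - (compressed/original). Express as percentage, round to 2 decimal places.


ratio = compressed/original = 37964/91252 = 0.416035
savings = 1 - ratio = 1 - 0.416035 = 0.583965
as a percentage: 0.583965 * 100 = 58.4%

Space savings = 1 - 37964/91252 = 58.4%


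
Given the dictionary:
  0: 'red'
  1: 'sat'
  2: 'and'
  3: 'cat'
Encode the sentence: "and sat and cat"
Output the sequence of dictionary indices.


Look up each word in the dictionary:
  'and' -> 2
  'sat' -> 1
  'and' -> 2
  'cat' -> 3

Encoded: [2, 1, 2, 3]


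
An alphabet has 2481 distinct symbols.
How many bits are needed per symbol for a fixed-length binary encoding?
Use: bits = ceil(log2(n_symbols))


log2(2481) = 11.2767
Bracket: 2^11 = 2048 < 2481 <= 2^12 = 4096
So ceil(log2(2481)) = 12

bits = ceil(log2(2481)) = ceil(11.2767) = 12 bits


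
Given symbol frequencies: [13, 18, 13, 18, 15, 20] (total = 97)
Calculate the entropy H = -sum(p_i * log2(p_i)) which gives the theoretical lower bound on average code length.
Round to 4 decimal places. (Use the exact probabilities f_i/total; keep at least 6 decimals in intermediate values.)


Per-symbol terms -p_i * log2(p_i) with p_i = f_i/97:
  p = 13/97 = 0.134021: log2(p) = -2.899473, -p*log2(p) = 0.388589
  p = 18/97 = 0.185567: log2(p) = -2.429988, -p*log2(p) = 0.450926
  p = 13/97 = 0.134021: log2(p) = -2.899473, -p*log2(p) = 0.388589
  p = 18/97 = 0.185567: log2(p) = -2.429988, -p*log2(p) = 0.450926
  p = 15/97 = 0.154639: log2(p) = -2.693022, -p*log2(p) = 0.416447
  p = 20/97 = 0.206186: log2(p) = -2.277985, -p*log2(p) = 0.469688
H = 0.388589 + 0.450926 + 0.388589 + 0.450926 + 0.416447 + 0.469688 = 2.565165

H = 2.5652 bits/symbol


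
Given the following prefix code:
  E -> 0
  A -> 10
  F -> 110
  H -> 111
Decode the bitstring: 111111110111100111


Decoding step by step:
Bits 111 -> H
Bits 111 -> H
Bits 110 -> F
Bits 111 -> H
Bits 10 -> A
Bits 0 -> E
Bits 111 -> H


Decoded message: HHFHAEH


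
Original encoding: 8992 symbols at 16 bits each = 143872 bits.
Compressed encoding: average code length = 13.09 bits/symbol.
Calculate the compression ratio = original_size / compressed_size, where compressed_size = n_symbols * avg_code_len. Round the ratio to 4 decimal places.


original_size = n_symbols * orig_bits = 8992 * 16 = 143872 bits
compressed_size = n_symbols * avg_code_len = 8992 * 13.09 = 117705.28 bits
ratio = original_size / compressed_size = 143872 / 117705.28 = 1.2223

Compression ratio = 1.2223


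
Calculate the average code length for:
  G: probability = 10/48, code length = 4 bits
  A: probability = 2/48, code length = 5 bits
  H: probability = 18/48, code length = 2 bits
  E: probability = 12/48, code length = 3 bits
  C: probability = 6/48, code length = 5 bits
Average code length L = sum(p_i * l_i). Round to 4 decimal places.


Weighted contributions p_i * l_i:
  G: (10/48) * 4 = 40/48
  A: (2/48) * 5 = 10/48
  H: (18/48) * 2 = 36/48
  E: (12/48) * 3 = 36/48
  C: (6/48) * 5 = 30/48
Sum = (40 + 10 + 36 + 36 + 30)/48 = 152/48

L = 152/48 = 3.1667 bits/symbol


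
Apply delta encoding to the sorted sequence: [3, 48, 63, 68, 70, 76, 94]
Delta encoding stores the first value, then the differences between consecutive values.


First value: 3
Deltas:
  48 - 3 = 45
  63 - 48 = 15
  68 - 63 = 5
  70 - 68 = 2
  76 - 70 = 6
  94 - 76 = 18


Delta encoded: [3, 45, 15, 5, 2, 6, 18]


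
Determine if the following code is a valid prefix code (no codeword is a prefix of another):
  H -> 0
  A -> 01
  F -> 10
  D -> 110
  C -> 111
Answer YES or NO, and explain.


Checking each pair (does one codeword prefix another?):
  H='0' vs A='01': prefix -- VIOLATION

NO -- this is NOT a valid prefix code. H (0) is a prefix of A (01).


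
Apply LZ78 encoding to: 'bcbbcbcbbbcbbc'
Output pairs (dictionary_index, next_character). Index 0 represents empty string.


LZ78 encoding steps:
Dictionary: {0: ''}
Step 1: w='' (idx 0), next='b' -> output (0, 'b'), add 'b' as idx 1
Step 2: w='' (idx 0), next='c' -> output (0, 'c'), add 'c' as idx 2
Step 3: w='b' (idx 1), next='b' -> output (1, 'b'), add 'bb' as idx 3
Step 4: w='c' (idx 2), next='b' -> output (2, 'b'), add 'cb' as idx 4
Step 5: w='cb' (idx 4), next='b' -> output (4, 'b'), add 'cbb' as idx 5
Step 6: w='b' (idx 1), next='c' -> output (1, 'c'), add 'bc' as idx 6
Step 7: w='bb' (idx 3), next='c' -> output (3, 'c'), add 'bbc' as idx 7


Encoded: [(0, 'b'), (0, 'c'), (1, 'b'), (2, 'b'), (4, 'b'), (1, 'c'), (3, 'c')]


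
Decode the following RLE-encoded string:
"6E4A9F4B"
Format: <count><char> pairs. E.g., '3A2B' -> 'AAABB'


Expanding each <count><char> pair:
  6E -> 'EEEEEE'
  4A -> 'AAAA'
  9F -> 'FFFFFFFFF'
  4B -> 'BBBB'

Decoded = EEEEEEAAAAFFFFFFFFFBBBB


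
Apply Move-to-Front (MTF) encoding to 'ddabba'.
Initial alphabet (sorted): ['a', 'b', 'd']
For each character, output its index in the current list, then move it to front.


MTF encoding:
'd': index 2 in ['a', 'b', 'd'] -> ['d', 'a', 'b']
'd': index 0 in ['d', 'a', 'b'] -> ['d', 'a', 'b']
'a': index 1 in ['d', 'a', 'b'] -> ['a', 'd', 'b']
'b': index 2 in ['a', 'd', 'b'] -> ['b', 'a', 'd']
'b': index 0 in ['b', 'a', 'd'] -> ['b', 'a', 'd']
'a': index 1 in ['b', 'a', 'd'] -> ['a', 'b', 'd']


Output: [2, 0, 1, 2, 0, 1]


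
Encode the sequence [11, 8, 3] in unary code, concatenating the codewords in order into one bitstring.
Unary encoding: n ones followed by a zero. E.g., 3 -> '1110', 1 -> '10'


Encode each number as n ones followed by a terminating 0:
  11 -> 111111111110 (12 bits)
  8 -> 111111110 (9 bits)
  3 -> 1110 (4 bits)
Total length = 12 + 9 + 4 = 25 bits.

Unary([11, 8, 3]) = 1111111111101111111101110 (25 bits)


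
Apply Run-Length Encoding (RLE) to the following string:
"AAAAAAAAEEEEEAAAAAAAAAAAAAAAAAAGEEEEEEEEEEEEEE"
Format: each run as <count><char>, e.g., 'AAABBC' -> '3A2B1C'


Scanning runs left to right:
  i=0: run of 'A' x 8 -> '8A'
  i=8: run of 'E' x 5 -> '5E'
  i=13: run of 'A' x 18 -> '18A'
  i=31: run of 'G' x 1 -> '1G'
  i=32: run of 'E' x 14 -> '14E'

RLE = 8A5E18A1G14E


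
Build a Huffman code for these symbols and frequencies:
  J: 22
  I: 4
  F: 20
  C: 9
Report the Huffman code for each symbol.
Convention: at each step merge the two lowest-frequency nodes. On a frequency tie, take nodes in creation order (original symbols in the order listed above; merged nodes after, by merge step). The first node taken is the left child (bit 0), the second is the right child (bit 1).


Huffman tree construction:
Step 1: Merge I(4) + C(9) = 13
Step 2: Merge (I+C)(13) + F(20) = 33
Step 3: Merge J(22) + ((I+C)+F)(33) = 55
Read each symbol's code off the tree from the root (left child = 0, right child = 1).

Codes:
  J: 0 (length 1)
  I: 100 (length 3)
  F: 11 (length 2)
  C: 101 (length 3)
Average code length: 101/55 = 1.8364 bits/symbol


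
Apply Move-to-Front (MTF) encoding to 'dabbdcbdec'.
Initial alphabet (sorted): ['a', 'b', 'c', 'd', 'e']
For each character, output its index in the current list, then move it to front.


MTF encoding:
'd': index 3 in ['a', 'b', 'c', 'd', 'e'] -> ['d', 'a', 'b', 'c', 'e']
'a': index 1 in ['d', 'a', 'b', 'c', 'e'] -> ['a', 'd', 'b', 'c', 'e']
'b': index 2 in ['a', 'd', 'b', 'c', 'e'] -> ['b', 'a', 'd', 'c', 'e']
'b': index 0 in ['b', 'a', 'd', 'c', 'e'] -> ['b', 'a', 'd', 'c', 'e']
'd': index 2 in ['b', 'a', 'd', 'c', 'e'] -> ['d', 'b', 'a', 'c', 'e']
'c': index 3 in ['d', 'b', 'a', 'c', 'e'] -> ['c', 'd', 'b', 'a', 'e']
'b': index 2 in ['c', 'd', 'b', 'a', 'e'] -> ['b', 'c', 'd', 'a', 'e']
'd': index 2 in ['b', 'c', 'd', 'a', 'e'] -> ['d', 'b', 'c', 'a', 'e']
'e': index 4 in ['d', 'b', 'c', 'a', 'e'] -> ['e', 'd', 'b', 'c', 'a']
'c': index 3 in ['e', 'd', 'b', 'c', 'a'] -> ['c', 'e', 'd', 'b', 'a']


Output: [3, 1, 2, 0, 2, 3, 2, 2, 4, 3]


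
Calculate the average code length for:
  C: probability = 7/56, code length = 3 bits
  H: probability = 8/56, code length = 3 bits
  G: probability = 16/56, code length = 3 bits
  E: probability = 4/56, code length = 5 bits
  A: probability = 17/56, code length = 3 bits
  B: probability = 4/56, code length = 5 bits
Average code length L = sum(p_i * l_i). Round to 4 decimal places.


Weighted contributions p_i * l_i:
  C: (7/56) * 3 = 21/56
  H: (8/56) * 3 = 24/56
  G: (16/56) * 3 = 48/56
  E: (4/56) * 5 = 20/56
  A: (17/56) * 3 = 51/56
  B: (4/56) * 5 = 20/56
Sum = (21 + 24 + 48 + 20 + 51 + 20)/56 = 184/56

L = 184/56 = 3.2857 bits/symbol


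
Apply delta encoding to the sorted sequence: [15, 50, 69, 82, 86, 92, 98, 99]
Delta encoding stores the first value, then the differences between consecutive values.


First value: 15
Deltas:
  50 - 15 = 35
  69 - 50 = 19
  82 - 69 = 13
  86 - 82 = 4
  92 - 86 = 6
  98 - 92 = 6
  99 - 98 = 1


Delta encoded: [15, 35, 19, 13, 4, 6, 6, 1]


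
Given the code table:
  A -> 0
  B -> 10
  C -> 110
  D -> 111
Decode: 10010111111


Decoding:
10 -> B
0 -> A
10 -> B
111 -> D
111 -> D


Result: BABDD


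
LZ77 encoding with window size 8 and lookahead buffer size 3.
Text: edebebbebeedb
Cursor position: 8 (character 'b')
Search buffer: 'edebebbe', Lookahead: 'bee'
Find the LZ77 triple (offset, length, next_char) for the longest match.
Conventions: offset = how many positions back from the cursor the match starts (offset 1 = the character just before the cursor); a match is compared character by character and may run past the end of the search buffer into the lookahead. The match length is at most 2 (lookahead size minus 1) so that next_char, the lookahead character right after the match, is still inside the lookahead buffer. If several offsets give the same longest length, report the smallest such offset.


Try each offset into the search buffer:
  offset=1 (pos 7, char 'e'): match length 0
  offset=2 (pos 6, char 'b'): match length 2
  offset=3 (pos 5, char 'b'): match length 1
  offset=4 (pos 4, char 'e'): match length 0
  offset=5 (pos 3, char 'b'): match length 2
  offset=6 (pos 2, char 'e'): match length 0
  offset=7 (pos 1, char 'd'): match length 0
  offset=8 (pos 0, char 'e'): match length 0
Longest match has length 2, found at offsets 2, 5; take the smallest, offset 2.
next_char = character at position 8 + 2 = 10 -> 'e'

Best match: offset=2, length=2 (matching 'be' starting at position 6)
LZ77 triple: (2, 2, 'e')


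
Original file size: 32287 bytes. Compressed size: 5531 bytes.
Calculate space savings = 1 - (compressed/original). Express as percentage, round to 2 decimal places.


ratio = compressed/original = 5531/32287 = 0.171307
savings = 1 - ratio = 1 - 0.171307 = 0.828693
as a percentage: 0.828693 * 100 = 82.87%

Space savings = 1 - 5531/32287 = 82.87%


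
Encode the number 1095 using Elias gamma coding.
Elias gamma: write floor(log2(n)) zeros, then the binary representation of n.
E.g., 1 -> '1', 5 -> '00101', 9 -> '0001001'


num_bits = floor(log2(1095)) + 1 = 11
leading_zeros = num_bits - 1 = 10
binary(1095) = 10001000111

Elias gamma(1095) = '0000000000' + '10001000111' = 000000000010001000111 (21 bits)


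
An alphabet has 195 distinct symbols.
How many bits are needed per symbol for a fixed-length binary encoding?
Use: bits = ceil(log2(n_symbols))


log2(195) = 7.6073
Bracket: 2^7 = 128 < 195 <= 2^8 = 256
So ceil(log2(195)) = 8

bits = ceil(log2(195)) = ceil(7.6073) = 8 bits


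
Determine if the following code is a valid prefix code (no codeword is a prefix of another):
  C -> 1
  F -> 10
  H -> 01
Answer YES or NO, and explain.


Checking each pair (does one codeword prefix another?):
  C='1' vs F='10': prefix -- VIOLATION

NO -- this is NOT a valid prefix code. C (1) is a prefix of F (10).


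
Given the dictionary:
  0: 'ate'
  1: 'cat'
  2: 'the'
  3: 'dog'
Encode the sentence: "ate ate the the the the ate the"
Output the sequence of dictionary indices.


Look up each word in the dictionary:
  'ate' -> 0
  'ate' -> 0
  'the' -> 2
  'the' -> 2
  'the' -> 2
  'the' -> 2
  'ate' -> 0
  'the' -> 2

Encoded: [0, 0, 2, 2, 2, 2, 0, 2]


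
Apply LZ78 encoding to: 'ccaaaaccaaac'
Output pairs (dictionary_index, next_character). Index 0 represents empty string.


LZ78 encoding steps:
Dictionary: {0: ''}
Step 1: w='' (idx 0), next='c' -> output (0, 'c'), add 'c' as idx 1
Step 2: w='c' (idx 1), next='a' -> output (1, 'a'), add 'ca' as idx 2
Step 3: w='' (idx 0), next='a' -> output (0, 'a'), add 'a' as idx 3
Step 4: w='a' (idx 3), next='a' -> output (3, 'a'), add 'aa' as idx 4
Step 5: w='c' (idx 1), next='c' -> output (1, 'c'), add 'cc' as idx 5
Step 6: w='aa' (idx 4), next='a' -> output (4, 'a'), add 'aaa' as idx 6
Step 7: w='c' (idx 1), end of input -> output (1, '')


Encoded: [(0, 'c'), (1, 'a'), (0, 'a'), (3, 'a'), (1, 'c'), (4, 'a'), (1, '')]


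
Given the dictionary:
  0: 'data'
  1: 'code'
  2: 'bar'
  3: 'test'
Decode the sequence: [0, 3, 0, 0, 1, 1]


Look up each index in the dictionary:
  0 -> 'data'
  3 -> 'test'
  0 -> 'data'
  0 -> 'data'
  1 -> 'code'
  1 -> 'code'

Decoded: "data test data data code code"


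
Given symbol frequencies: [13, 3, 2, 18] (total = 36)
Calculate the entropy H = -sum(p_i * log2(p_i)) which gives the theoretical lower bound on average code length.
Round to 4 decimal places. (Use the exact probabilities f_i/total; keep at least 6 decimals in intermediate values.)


Per-symbol terms -p_i * log2(p_i) with p_i = f_i/36:
  p = 13/36 = 0.361111: log2(p) = -1.469485, -p*log2(p) = 0.530647
  p = 3/36 = 0.083333: log2(p) = -3.584963, -p*log2(p) = 0.298747
  p = 2/36 = 0.055556: log2(p) = -4.169925, -p*log2(p) = 0.231663
  p = 18/36 = 0.500000: log2(p) = -1.000000, -p*log2(p) = 0.500000
H = 0.530647 + 0.298747 + 0.231663 + 0.500000 = 1.561057

H = 1.5611 bits/symbol


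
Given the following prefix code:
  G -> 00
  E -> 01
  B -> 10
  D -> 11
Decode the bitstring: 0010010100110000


Decoding step by step:
Bits 00 -> G
Bits 10 -> B
Bits 01 -> E
Bits 01 -> E
Bits 00 -> G
Bits 11 -> D
Bits 00 -> G
Bits 00 -> G


Decoded message: GBEEGDGG


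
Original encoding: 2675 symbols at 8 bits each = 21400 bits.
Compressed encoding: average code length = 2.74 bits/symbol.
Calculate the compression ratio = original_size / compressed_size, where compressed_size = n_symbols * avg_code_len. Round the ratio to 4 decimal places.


original_size = n_symbols * orig_bits = 2675 * 8 = 21400 bits
compressed_size = n_symbols * avg_code_len = 2675 * 2.74 = 7329.5 bits
ratio = original_size / compressed_size = 21400 / 7329.5 = 2.9197

Compression ratio = 2.9197


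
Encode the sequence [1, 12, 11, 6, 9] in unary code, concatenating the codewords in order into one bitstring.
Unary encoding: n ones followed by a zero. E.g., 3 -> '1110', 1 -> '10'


Encode each number as n ones followed by a terminating 0:
  1 -> 10 (2 bits)
  12 -> 1111111111110 (13 bits)
  11 -> 111111111110 (12 bits)
  6 -> 1111110 (7 bits)
  9 -> 1111111110 (10 bits)
Total length = 2 + 13 + 12 + 7 + 10 = 44 bits.

Unary([1, 12, 11, 6, 9]) = 10111111111111011111111111011111101111111110 (44 bits)


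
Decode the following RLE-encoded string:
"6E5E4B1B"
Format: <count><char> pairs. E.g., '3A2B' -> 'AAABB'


Expanding each <count><char> pair:
  6E -> 'EEEEEE'
  5E -> 'EEEEE'
  4B -> 'BBBB'
  1B -> 'B'

Decoded = EEEEEEEEEEEBBBBB


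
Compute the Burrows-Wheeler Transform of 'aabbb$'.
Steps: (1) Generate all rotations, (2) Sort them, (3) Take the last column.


Rotations (sorted):
  0: $aabbb -> last char: b
  1: aabbb$ -> last char: $
  2: abbb$a -> last char: a
  3: b$aabb -> last char: b
  4: bb$aab -> last char: b
  5: bbb$aa -> last char: a


BWT = b$abba


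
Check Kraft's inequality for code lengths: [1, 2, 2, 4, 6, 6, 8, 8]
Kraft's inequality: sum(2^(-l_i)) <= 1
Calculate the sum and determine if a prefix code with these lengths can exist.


Sum = 2^(-1) + 2^(-2) + 2^(-2) + 2^(-4) + 2^(-6) + 2^(-6) + 2^(-8) + 2^(-8)
    = 0.5 + 0.25 + 0.25 + 0.0625 + 0.015625 + 0.015625 + 0.00390625 + 0.00390625
    = 282/256 = 1.1015625
Since 1.1015625 > 1, Kraft's inequality is NOT satisfied.
A prefix code with these lengths CANNOT exist.

Kraft sum = 1.1015625. Not satisfied.


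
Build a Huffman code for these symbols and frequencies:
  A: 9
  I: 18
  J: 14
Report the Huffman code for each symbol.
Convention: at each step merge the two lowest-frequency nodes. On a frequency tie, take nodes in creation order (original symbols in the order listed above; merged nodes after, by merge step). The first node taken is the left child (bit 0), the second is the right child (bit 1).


Huffman tree construction:
Step 1: Merge A(9) + J(14) = 23
Step 2: Merge I(18) + (A+J)(23) = 41
Read each symbol's code off the tree from the root (left child = 0, right child = 1).

Codes:
  A: 10 (length 2)
  I: 0 (length 1)
  J: 11 (length 2)
Average code length: 64/41 = 1.5610 bits/symbol


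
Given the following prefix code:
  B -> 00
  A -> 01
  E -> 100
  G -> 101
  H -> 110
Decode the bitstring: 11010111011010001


Decoding step by step:
Bits 110 -> H
Bits 101 -> G
Bits 110 -> H
Bits 110 -> H
Bits 100 -> E
Bits 01 -> A


Decoded message: HGHHEA


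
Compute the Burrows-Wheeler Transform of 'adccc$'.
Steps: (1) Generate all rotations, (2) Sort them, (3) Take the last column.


Rotations (sorted):
  0: $adccc -> last char: c
  1: adccc$ -> last char: $
  2: c$adcc -> last char: c
  3: cc$adc -> last char: c
  4: ccc$ad -> last char: d
  5: dccc$a -> last char: a


BWT = c$ccda


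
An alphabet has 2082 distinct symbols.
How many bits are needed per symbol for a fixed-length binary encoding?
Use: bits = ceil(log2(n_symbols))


log2(2082) = 11.0238
Bracket: 2^11 = 2048 < 2082 <= 2^12 = 4096
So ceil(log2(2082)) = 12

bits = ceil(log2(2082)) = ceil(11.0238) = 12 bits


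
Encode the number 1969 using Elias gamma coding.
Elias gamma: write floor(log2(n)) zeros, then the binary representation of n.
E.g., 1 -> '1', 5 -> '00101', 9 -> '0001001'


num_bits = floor(log2(1969)) + 1 = 11
leading_zeros = num_bits - 1 = 10
binary(1969) = 11110110001

Elias gamma(1969) = '0000000000' + '11110110001' = 000000000011110110001 (21 bits)


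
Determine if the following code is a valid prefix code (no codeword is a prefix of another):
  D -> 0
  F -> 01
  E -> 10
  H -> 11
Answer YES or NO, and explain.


Checking each pair (does one codeword prefix another?):
  D='0' vs F='01': prefix -- VIOLATION

NO -- this is NOT a valid prefix code. D (0) is a prefix of F (01).
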